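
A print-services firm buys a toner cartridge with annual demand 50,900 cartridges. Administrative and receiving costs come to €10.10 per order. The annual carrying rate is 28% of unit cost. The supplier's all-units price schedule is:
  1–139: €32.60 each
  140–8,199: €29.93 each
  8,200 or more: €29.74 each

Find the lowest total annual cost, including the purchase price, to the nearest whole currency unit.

TC* ≈ €1,526,372

Holding cost per unit per year at price C is H = 0.28·C.
Candidates are each tier's EOQ (if it falls in that tier) and each price-break quantity.
Tier 1 (€32.60): EOQ = 335.6 exceeds tier's upper bound 139, so this tier is dominated.
EOQ at €29.93 = 350.3 (feasible in tier 2): TC = 50,900×€29.93 + (50,900/350.3)×10.1 + (350.3/2)×0.28×€29.93 = €1,526,372.40.
EOQ at €29.74 = 351.4 < 8200, so use break Q=8200: TC = 50,900×€29.74 + (50,900/8200.0)×10.1 + (8200.0/2)×0.28×€29.74 = €1,547,970.21.
Lowest total cost among the candidates is at Q = 350.3.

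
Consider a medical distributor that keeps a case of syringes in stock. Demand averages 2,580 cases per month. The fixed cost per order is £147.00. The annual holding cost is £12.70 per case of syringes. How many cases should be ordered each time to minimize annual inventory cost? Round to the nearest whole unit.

Q* ≈ 847 cases

Annual demand D = 2,580 × 12 = 30,960.
EOQ = √(2DS / H) = √(2 × 30,960 × 147 / 12.7).
= √(9,102,240 / 12.7) = √716,711.811 ≈ 846.588.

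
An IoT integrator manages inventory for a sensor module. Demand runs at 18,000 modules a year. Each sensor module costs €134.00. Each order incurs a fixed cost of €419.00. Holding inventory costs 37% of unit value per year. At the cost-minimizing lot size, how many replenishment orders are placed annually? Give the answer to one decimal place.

N ≈ 32.6 orders per year

Holding cost H = 0.37 × €134.00 = €49.5800 per unit per year.
EOQ = √(2DS/H) = √(2 × 18,000 × 419 / 49.58) ≈ 551.58.
Orders per year = D / Q* = 18,000 / 551.58 ≈ 32.634.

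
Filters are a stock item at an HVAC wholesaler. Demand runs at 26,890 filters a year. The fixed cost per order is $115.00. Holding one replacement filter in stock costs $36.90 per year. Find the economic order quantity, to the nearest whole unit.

Q* ≈ 409 filters

EOQ = √(2DS / H) = √(2 × 26,890 × 115 / 36.9).
= √(6,184,700 / 36.9) = √167,607.0461 ≈ 409.398.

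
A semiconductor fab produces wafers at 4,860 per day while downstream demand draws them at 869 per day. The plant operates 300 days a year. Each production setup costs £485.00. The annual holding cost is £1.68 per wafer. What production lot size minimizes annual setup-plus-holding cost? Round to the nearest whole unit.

Q* ≈ 13,539 wafers

Annual demand D = 869 × 300 = 260,700.
Production build-up factor (1 − d/p) = 1 − 869/4,860 = 0.8212.
Q* = √(2DS / (H(1 − d/p))) = √(2 × 260,700 × 485 / (1.68 × 0.8212)).
= √(252,879,000 / 1.3796) ≈ 13538.764.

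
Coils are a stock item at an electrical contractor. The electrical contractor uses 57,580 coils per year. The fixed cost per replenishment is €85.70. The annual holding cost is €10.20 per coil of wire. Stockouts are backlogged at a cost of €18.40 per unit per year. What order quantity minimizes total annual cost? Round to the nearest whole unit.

Q* ≈ 1,226 coils

With planned backorders, Q* = √(2DS/H) · √((H+B)/B).
√(2DS/H) = √(2 × 57,580 × 85.7 / 10.2) = 983.651.
√((H+B)/B) = √((10.2+18.4)/18.4) = 1.2467.
Q* ≈ 1226.352.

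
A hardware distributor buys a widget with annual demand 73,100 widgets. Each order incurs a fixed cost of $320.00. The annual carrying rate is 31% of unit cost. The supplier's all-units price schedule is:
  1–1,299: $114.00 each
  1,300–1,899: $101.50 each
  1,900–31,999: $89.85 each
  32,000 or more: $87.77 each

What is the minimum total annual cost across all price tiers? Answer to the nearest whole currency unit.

TC* ≈ $6,606,807

Holding cost per unit per year at price C is H = 0.31·C.
Candidates are each tier's EOQ (if it falls in that tier) and each price-break quantity.
EOQ at $114.00 = 1150.6 (feasible in tier 1): TC = 73,100×$114.00 + (73,100/1150.6)×320 + (1150.6/2)×0.31×$114.00 = $8,374,061.36.
EOQ at $101.50 = 1219.4 < 1300, so use break Q=1300: TC = 73,100×$101.50 + (73,100/1300.0)×320 + (1300.0/2)×0.31×$101.50 = $7,458,096.10.
EOQ at $89.85 = 1296.0 < 1900, so use break Q=1900: TC = 73,100×$89.85 + (73,100/1900.0)×320 + (1900.0/2)×0.31×$89.85 = $6,606,807.40.
EOQ at $87.77 = 1311.3 < 32000, so use break Q=32000: TC = 73,100×$87.77 + (73,100/32000.0)×320 + (32000.0/2)×0.31×$87.77 = $6,852,057.20.
Lowest total cost among the candidates is at Q = 1900.0.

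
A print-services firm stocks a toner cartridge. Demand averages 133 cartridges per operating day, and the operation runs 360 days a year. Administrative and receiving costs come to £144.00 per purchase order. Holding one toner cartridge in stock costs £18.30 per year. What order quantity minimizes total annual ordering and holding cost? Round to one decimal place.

Q* ≈ 868.1 cartridges

Annual demand D = 133 × 360 = 47,880.
EOQ = √(2DS / H) = √(2 × 47,880 × 144 / 18.3).
= √(13,789,440 / 18.3) = √753,521.3115 ≈ 868.056.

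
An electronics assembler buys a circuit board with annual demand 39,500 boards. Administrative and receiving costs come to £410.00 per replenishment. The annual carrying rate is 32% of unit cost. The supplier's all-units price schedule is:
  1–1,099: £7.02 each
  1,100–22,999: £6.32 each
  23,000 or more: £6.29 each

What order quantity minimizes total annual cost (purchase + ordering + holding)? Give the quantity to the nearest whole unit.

Holding cost per unit per year at price C is H = 0.32·C.
For each price level, check whether its EOQ is feasible; otherwise the best quantity at that price is the breakpoint.
Tier 1 (£7.02): EOQ = 3797.2 exceeds tier's upper bound 1099, so this tier is dominated.
EOQ at £6.32 = 4002.0 (feasible in tier 2): TC = 39,500×£6.32 + (39,500/4002.0)×410 + (4002.0/2)×0.32×£6.32 = £257,733.55.
EOQ at £6.29 = 4011.5 < 23000, so use break Q=23000: TC = 39,500×£6.29 + (39,500/23000.0)×410 + (23000.0/2)×0.32×£6.29 = £272,306.33.
Lowest total cost is £257,733.55 at Q = 4002.0.

Q* ≈ 4,002 boards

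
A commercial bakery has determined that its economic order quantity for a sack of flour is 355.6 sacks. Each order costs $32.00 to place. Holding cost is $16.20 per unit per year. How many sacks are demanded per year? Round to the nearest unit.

Squaring Q* = √(2DS/H) gives Q*² = 2DS/H.
From Q* = √(2DS/H): D = Q*²H / (2S) = 355.6² × 16.2 / (2 × 32) = 32008.001.

D ≈ 32,008 sacks per year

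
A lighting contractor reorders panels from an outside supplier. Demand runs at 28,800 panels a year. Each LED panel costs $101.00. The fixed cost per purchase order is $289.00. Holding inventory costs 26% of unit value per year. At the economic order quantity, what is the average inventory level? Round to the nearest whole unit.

Holding cost H = 0.26 × $101.00 = $26.2600 per unit per year.
EOQ = √(2DS/H) = √(2 × 28,800 × 289 / 26.26) ≈ 796.18.
Average inventory = Q*/2 ≈ 796.18 / 2 = 398.091.

Average inventory ≈ 398 panels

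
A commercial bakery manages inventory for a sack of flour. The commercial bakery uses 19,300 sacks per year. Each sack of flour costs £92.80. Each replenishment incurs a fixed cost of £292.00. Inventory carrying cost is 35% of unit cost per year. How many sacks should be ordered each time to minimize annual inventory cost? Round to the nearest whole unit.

Holding cost H = 0.35 × £92.80 = £32.4800 per unit per year.
EOQ = √(2DS / H) = √(2 × 19,300 × 292 / 32.48).
= √(11,271,200 / 32.48) = √347,019.7044 ≈ 589.084.

Q* ≈ 589 sacks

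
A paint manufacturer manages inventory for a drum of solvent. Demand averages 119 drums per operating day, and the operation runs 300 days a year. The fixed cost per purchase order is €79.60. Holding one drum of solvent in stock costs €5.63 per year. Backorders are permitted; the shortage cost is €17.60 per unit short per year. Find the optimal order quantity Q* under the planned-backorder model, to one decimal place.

Q* ≈ 1,154.3 drums

Annual demand D = 119 × 300 = 35,700.
With planned backorders, Q* = √(2DS/H) · √((H+B)/B).
√(2DS/H) = √(2 × 35,700 × 79.6 / 5.63) = 1004.735.
√((H+B)/B) = √((5.63+17.6)/17.6) = 1.1489.
Q* ≈ 1154.303.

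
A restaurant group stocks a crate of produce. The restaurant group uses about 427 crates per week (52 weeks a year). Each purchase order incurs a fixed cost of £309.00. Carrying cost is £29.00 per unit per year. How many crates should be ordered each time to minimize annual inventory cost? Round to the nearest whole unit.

Q* ≈ 688 crates

Annual demand D = 427 × 52 = 22,204.
EOQ = √(2DS / H) = √(2 × 22,204 × 309 / 29).
= √(13,722,072 / 29) = √473,174.8966 ≈ 687.877.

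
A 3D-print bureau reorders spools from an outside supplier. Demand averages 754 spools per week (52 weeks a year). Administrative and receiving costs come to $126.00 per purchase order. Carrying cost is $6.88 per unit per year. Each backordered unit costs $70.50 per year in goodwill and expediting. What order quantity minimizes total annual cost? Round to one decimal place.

Q* ≈ 1,255.5 spools

Annual demand D = 754 × 52 = 39,208.
With planned backorders, Q* = √(2DS/H) · √((H+B)/B).
√(2DS/H) = √(2 × 39,208 × 126 / 6.88) = 1198.377.
√((H+B)/B) = √((6.88+70.5)/70.5) = 1.0477.
Q* ≈ 1255.490.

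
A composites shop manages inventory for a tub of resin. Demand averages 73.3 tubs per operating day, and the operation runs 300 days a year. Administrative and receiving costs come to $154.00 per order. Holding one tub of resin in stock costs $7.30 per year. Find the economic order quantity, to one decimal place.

Annual demand D = 73.3 × 300 = 21,990.
EOQ = √(2DS / H) = √(2 × 21,990 × 154 / 7.3).
= √(6,772,920 / 7.3) = √927,797.2603 ≈ 963.222.

Q* ≈ 963.2 tubs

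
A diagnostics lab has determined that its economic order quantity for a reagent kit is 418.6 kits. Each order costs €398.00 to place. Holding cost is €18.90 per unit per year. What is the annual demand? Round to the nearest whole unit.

Invert the EOQ relation Q*² = 2DS/H.
From Q* = √(2DS/H): D = Q*²H / (2S) = 418.6² × 18.9 / (2 × 398) = 4160.516.

D ≈ 4,161 kits per year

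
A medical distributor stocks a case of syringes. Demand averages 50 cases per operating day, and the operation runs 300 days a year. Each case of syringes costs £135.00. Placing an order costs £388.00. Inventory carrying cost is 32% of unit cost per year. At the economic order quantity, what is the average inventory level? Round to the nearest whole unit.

Average inventory ≈ 260 cases

Annual demand D = 50 × 300 = 15,000.
Holding cost H = 0.32 × £135.00 = £43.2000 per unit per year.
The optimal lot size = √(2DS/H) = √(2 × 15,000 × 388 / 43.2) ≈ 519.08.
Average inventory = Q*/2 ≈ 519.08 / 2 = 259.540.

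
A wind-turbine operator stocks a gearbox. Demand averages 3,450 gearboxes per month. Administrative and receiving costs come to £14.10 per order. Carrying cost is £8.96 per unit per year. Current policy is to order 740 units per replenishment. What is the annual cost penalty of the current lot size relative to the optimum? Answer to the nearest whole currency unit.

Annual demand D = 3,450 × 12 = 41,400.
EOQ = √(2DS/H) = √(2 × 41,400 × 14.1 / 8.96) ≈ 360.97.
Cost at Q* = (D/Q*)S + (Q*/2)H = √(2DSH) ≈ £3,234.29.
Cost at Q = 740: (41,400/740)×14.1 + (740/2)×8.96 = £788.84 + £3,315.20 = £4,104.04.
Excess = £4,104.04 − £3,234.29 = £869.75.

Extra cost ≈ £870 per year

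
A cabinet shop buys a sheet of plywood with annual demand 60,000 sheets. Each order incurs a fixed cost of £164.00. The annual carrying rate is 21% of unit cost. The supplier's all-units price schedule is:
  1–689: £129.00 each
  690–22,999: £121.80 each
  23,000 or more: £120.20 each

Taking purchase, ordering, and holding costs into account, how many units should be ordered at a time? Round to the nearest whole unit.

Q* ≈ 877 sheets

Holding cost per unit per year at price C is H = 0.21·C.
Evaluate total cost at each tier's feasible EOQ or, if the EOQ is below the tier, at the tier's minimum quantity.
Tier 1 (£129.00): EOQ = 852.3 exceeds tier's upper bound 689, so this tier is dominated.
EOQ at £121.80 = 877.2 (feasible in tier 2): TC = 60,000×£121.80 + (60,000/877.2)×164 + (877.2/2)×0.21×£121.80 = £7,330,436.02.
EOQ at £120.20 = 883.0 < 23000, so use break Q=23000: TC = 60,000×£120.20 + (60,000/23000.0)×164 + (23000.0/2)×0.21×£120.20 = £7,502,710.83.
Lowest total cost is £7,330,436.02 at Q = 877.2.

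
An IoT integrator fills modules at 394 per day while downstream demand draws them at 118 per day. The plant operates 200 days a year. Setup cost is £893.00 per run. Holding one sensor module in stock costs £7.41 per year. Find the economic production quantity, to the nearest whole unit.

Q* ≈ 2,850 modules

Annual demand D = 118 × 200 = 23,600.
Production build-up factor (1 − d/p) = 1 − 118/394 = 0.7005.
Q* = √(2DS / (H(1 − d/p))) = √(2 × 23,600 × 893 / (7.41 × 0.7005)).
= √(42,149,600 / 5.1908) ≈ 2849.582.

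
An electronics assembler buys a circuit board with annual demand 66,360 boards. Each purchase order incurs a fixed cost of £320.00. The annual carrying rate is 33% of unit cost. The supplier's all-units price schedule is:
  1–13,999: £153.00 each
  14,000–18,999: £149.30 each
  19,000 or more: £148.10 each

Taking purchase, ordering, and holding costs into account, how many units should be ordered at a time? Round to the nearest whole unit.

Q* ≈ 917 boards

Holding cost per unit per year at price C is H = 0.33·C.
For each price level, check whether its EOQ is feasible; otherwise the best quantity at that price is the breakpoint.
EOQ at £153.00 = 917.2 (feasible in tier 1): TC = 66,360×£153.00 + (66,360/917.2)×320 + (917.2/2)×0.33×£153.00 = £10,199,386.92.
EOQ at £149.30 = 928.4 < 14000, so use break Q=14000: TC = 66,360×£149.30 + (66,360/14000.0)×320 + (14000.0/2)×0.33×£149.30 = £10,253,947.80.
EOQ at £148.10 = 932.2 < 19000, so use break Q=19000: TC = 66,360×£148.10 + (66,360/19000.0)×320 + (19000.0/2)×0.33×£148.10 = £10,293,327.14.
Lowest total cost is £10,199,386.92 at Q = 917.2.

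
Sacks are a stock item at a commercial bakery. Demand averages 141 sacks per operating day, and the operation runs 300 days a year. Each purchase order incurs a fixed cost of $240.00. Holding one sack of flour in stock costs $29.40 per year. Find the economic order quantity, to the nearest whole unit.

Annual demand D = 141 × 300 = 42,300.
EOQ = √(2DS / H) = √(2 × 42,300 × 240 / 29.4).
= √(20,304,000 / 29.4) = √690,612.2449 ≈ 831.031.

Q* ≈ 831 sacks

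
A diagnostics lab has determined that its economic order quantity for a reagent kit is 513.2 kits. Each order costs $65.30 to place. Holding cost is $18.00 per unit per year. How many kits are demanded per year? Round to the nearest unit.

The basic EOQ model gives Q* = √(2DS/H); rearrange for the unknown.
From Q* = √(2DS/H): D = Q*²H / (2S) = 513.2² × 18 / (2 × 65.3) = 36299.666.

D ≈ 36,300 kits per year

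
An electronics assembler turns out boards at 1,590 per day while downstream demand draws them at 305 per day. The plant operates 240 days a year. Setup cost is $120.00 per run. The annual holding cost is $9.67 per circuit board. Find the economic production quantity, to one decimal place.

Annual demand D = 305 × 240 = 73,200.
Production build-up factor (1 − d/p) = 1 − 305/1,590 = 0.8082.
Q* = √(2DS / (H(1 − d/p))) = √(2 × 73,200 × 120 / (9.67 × 0.8082)).
= √(17,568,000 / 7.8151) ≈ 1499.322.

Q* ≈ 1,499.3 boards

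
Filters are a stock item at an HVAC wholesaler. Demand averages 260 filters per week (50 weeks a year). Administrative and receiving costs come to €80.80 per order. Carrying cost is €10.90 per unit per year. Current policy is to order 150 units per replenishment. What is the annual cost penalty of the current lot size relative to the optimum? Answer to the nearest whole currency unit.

Extra cost ≈ €3,035 per year

Annual demand D = 260 × 50 = 13,000.
EOQ = √(2DS/H) = √(2 × 13,000 × 80.8 / 10.9) ≈ 439.01.
Cost at Q* = (D/Q*)S + (Q*/2)H = √(2DSH) ≈ €4,785.26.
Cost at Q = 150: (13,000/150)×80.8 + (150/2)×10.9 = €7,002.67 + €817.50 = €7,820.17.
Excess = €7,820.17 − €4,785.26 = €3,034.91.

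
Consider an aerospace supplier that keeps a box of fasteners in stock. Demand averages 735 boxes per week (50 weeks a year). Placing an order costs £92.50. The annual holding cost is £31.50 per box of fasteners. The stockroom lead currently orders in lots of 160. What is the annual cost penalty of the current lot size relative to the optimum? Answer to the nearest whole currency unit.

Extra cost ≈ £9,132 per year

Annual demand D = 735 × 50 = 36,750.
EOQ = √(2DS/H) = √(2 × 36,750 × 92.5 / 31.5) ≈ 464.58.
Cost at Q* = (D/Q*)S + (Q*/2)H = √(2DSH) ≈ £14,634.23.
Cost at Q = 160: (36,750/160)×92.5 + (160/2)×31.5 = £21,246.09 + £2,520.00 = £23,766.09.
Excess = £23,766.09 − £14,634.23 = £9,131.87.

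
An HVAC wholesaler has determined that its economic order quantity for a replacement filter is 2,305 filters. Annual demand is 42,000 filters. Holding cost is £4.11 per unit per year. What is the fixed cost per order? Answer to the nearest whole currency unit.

Squaring Q* = √(2DS/H) gives Q*² = 2DS/H.
From Q* = √(2DS/H): S = Q*²H / (2D) = 2,305² × 4.11 / (2 × 42,000) = 259.9587.

S ≈ £260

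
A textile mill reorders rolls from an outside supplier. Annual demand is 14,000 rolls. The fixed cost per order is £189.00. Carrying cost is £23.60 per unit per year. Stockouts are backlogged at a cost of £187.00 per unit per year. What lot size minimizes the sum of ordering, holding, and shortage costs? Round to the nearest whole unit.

With planned backorders, Q* = √(2DS/H) · √((H+B)/B).
√(2DS/H) = √(2 × 14,000 × 189 / 23.6) = 473.537.
√((H+B)/B) = √((23.6+187)/187) = 1.0612.
Q* ≈ 502.530.

Q* ≈ 503 rolls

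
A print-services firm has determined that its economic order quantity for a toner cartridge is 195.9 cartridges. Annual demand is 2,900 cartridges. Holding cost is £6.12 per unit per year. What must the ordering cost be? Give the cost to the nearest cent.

S ≈ £40.49

Invert the EOQ relation Q*² = 2DS/H.
From Q* = √(2DS/H): S = Q*²H / (2D) = 195.9² × 6.12 / (2 × 2,900) = 40.4942.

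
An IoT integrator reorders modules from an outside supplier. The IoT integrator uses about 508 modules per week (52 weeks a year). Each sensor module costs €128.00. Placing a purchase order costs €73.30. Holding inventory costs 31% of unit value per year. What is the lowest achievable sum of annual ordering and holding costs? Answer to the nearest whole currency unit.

Annual demand D = 508 × 52 = 26,416.
Holding cost H = 0.31 × €128.00 = €39.6800 per unit per year.
The optimal lot size = √(2DS/H) = √(2 × 26,416 × 73.3 / 39.68) ≈ 312.40.
At Q*, ordering cost (D/Q*)S equals holding cost (Q*/2)H, each = √(DSH/2).
Minimum total = √(2DSH) = √(2 × 26,416 × 73.3 × 39.68) ≈ 12396.136.

TC* ≈ €12,396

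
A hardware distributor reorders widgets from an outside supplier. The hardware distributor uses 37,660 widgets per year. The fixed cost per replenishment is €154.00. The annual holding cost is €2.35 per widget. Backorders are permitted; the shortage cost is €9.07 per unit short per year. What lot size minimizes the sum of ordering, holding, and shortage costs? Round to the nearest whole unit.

Q* ≈ 2,493 widgets

With planned backorders, Q* = √(2DS/H) · √((H+B)/B).
√(2DS/H) = √(2 × 37,660 × 154 / 2.35) = 2221.680.
√((H+B)/B) = √((2.35+9.07)/9.07) = 1.1221.
Q* ≈ 2492.935.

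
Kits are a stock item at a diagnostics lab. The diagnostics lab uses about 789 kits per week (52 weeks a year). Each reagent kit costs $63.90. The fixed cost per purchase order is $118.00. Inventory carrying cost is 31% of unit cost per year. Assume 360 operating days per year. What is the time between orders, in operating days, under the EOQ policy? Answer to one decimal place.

Annual demand D = 789 × 52 = 41,028.
Holding cost H = 0.31 × $63.90 = $19.8090 per unit per year.
Q* = √(2DS/H) = √(2 × 41,028 × 118 / 19.809) ≈ 699.14.
Cycle time = Q*/D × 360 = 699.14 / 41,028 × 360 ≈ 6.135 days.

T ≈ 6.1 days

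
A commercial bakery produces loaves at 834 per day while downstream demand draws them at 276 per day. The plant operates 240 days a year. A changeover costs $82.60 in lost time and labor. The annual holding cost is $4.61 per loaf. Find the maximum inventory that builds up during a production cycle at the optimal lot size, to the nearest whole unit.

Annual demand D = 276 × 240 = 66,240.
Production build-up factor (1 − d/p) = 1 − 276/834 = 0.6691.
Q* = √(2DS / (H(1 − d/p))) = √(2 × 66,240 × 82.6 / (4.61 × 0.6691)).
= √(10,942,848 / 3.0844) ≈ 1883.565.
Maximum inventory = Q*(1 − d/p) = 1883.565 × 0.6691 ≈ 1260.227.

I_max ≈ 1,260 loaves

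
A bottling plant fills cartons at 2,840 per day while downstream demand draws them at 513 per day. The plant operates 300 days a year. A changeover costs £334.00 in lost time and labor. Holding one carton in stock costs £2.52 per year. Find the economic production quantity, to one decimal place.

Annual demand D = 513 × 300 = 153,900.
Production build-up factor (1 − d/p) = 1 − 513/2,840 = 0.8194.
Q* = √(2DS / (H(1 − d/p))) = √(2 × 153,900 × 334 / (2.52 × 0.8194)).
= √(102,805,200 / 2.0648) ≈ 7056.157.

Q* ≈ 7,056.2 cartons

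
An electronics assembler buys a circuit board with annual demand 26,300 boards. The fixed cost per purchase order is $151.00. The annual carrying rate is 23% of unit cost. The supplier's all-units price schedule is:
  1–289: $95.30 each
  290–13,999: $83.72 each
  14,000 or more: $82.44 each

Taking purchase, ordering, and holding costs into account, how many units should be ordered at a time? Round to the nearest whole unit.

Q* ≈ 642 boards

Holding cost per unit per year at price C is H = 0.23·C.
For each price level, check whether its EOQ is feasible; otherwise the best quantity at that price is the breakpoint.
Tier 1 ($95.30): EOQ = 602.0 exceeds tier's upper bound 289, so this tier is dominated.
EOQ at $83.72 = 642.2 (feasible in tier 2): TC = 26,300×$83.72 + (26,300/642.2)×151 + (642.2/2)×0.23×$83.72 = $2,214,202.87.
EOQ at $82.44 = 647.2 < 14000, so use break Q=14000: TC = 26,300×$82.44 + (26,300/14000.0)×151 + (14000.0/2)×0.23×$82.44 = $2,301,184.06.
Lowest total cost is $2,214,202.87 at Q = 642.2.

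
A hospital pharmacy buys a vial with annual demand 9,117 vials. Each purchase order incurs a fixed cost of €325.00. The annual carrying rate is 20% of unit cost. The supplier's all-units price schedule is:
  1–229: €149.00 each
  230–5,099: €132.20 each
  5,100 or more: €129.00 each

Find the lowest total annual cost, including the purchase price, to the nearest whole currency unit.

TC* ≈ €1,217,785

Holding cost per unit per year at price C is H = 0.20·C.
Evaluate total cost at each tier's feasible EOQ or, if the EOQ is below the tier, at the tier's minimum quantity.
Tier 1 (€149.00): EOQ = 445.9 exceeds tier's upper bound 229, so this tier is dominated.
EOQ at €132.20 = 473.4 (feasible in tier 2): TC = 9,117×€132.20 + (9,117/473.4)×325 + (473.4/2)×0.20×€132.20 = €1,217,784.78.
EOQ at €129.00 = 479.3 < 5100, so use break Q=5100: TC = 9,117×€129.00 + (9,117/5100.0)×325 + (5100.0/2)×0.20×€129.00 = €1,242,463.99.
Lowest total cost among the candidates is at Q = 473.4.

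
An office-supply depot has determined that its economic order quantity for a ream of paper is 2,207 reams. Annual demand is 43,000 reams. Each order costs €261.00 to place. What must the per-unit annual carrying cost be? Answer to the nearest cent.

Invert the EOQ relation Q*² = 2DS/H.
From Q* = √(2DS/H): H = 2DS / Q*² = 2 × 43,000 × 261 / 2,207² = 4.6082.

H ≈ €4.61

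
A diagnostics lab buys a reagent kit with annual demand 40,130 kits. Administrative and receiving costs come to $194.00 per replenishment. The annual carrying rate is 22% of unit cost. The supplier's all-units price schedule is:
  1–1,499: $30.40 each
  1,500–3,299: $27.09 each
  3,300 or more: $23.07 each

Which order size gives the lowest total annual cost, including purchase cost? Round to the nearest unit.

Holding cost per unit per year at price C is H = 0.22·C.
Candidates are each tier's EOQ (if it falls in that tier) and each price-break quantity.
Tier 1 ($30.40): EOQ = 1525.8 exceeds tier's upper bound 1499, so this tier is dominated.
EOQ at $27.09 = 1616.3 (feasible in tier 2): TC = 40,130×$27.09 + (40,130/1616.3)×194 + (1616.3/2)×0.22×$27.09 = $1,096,754.80.
EOQ at $23.07 = 1751.5 < 3300, so use break Q=3300: TC = 40,130×$23.07 + (40,130/3300.0)×194 + (3300.0/2)×0.22×$23.07 = $936,532.67.
Lowest total cost is $936,532.67 at Q = 3300.0.

Q* ≈ 3,300 kits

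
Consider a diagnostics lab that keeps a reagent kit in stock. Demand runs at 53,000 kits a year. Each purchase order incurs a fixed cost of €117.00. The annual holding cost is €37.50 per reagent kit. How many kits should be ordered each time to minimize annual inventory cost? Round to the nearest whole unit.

EOQ = √(2DS / H) = √(2 × 53,000 × 117 / 37.5).
= √(12,402,000 / 37.5) = √330,720 ≈ 575.083.

Q* ≈ 575 kits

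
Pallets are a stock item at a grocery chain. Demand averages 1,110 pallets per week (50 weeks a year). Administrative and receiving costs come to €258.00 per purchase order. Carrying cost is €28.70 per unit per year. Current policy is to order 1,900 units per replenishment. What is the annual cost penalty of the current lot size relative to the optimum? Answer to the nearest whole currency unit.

Extra cost ≈ €6,132 per year

Annual demand D = 1,110 × 50 = 55,500.
EOQ = √(2DS/H) = √(2 × 55,500 × 258 / 28.7) ≈ 998.92.
Cost at Q* = (D/Q*)S + (Q*/2)H = √(2DSH) ≈ €28,668.98.
Cost at Q = 1,900: (55,500/1,900)×258 + (1,900/2)×28.7 = €7,536.32 + €27,265.00 = €34,801.32.
Excess = €34,801.32 − €28,668.98 = €6,132.33.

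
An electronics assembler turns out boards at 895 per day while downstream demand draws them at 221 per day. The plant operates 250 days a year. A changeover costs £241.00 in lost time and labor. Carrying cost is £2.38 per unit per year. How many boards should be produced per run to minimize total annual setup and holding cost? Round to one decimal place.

Annual demand D = 221 × 250 = 55,250.
Production build-up factor (1 − d/p) = 1 − 221/895 = 0.7531.
Q* = √(2DS / (H(1 − d/p))) = √(2 × 55,250 × 241 / (2.38 × 0.7531)).
= √(26,630,500 / 1.7923) ≈ 3854.630.

Q* ≈ 3,854.6 boards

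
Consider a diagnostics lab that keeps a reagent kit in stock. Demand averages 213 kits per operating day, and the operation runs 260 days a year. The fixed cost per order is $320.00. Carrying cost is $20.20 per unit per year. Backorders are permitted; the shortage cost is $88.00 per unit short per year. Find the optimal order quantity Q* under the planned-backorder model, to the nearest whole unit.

Annual demand D = 213 × 260 = 55,380.
With planned backorders, Q* = √(2DS/H) · √((H+B)/B).
√(2DS/H) = √(2 × 55,380 × 320 / 20.2) = 1324.618.
√((H+B)/B) = √((20.2+88)/88) = 1.1088.
Q* ≈ 1468.801.

Q* ≈ 1,469 kits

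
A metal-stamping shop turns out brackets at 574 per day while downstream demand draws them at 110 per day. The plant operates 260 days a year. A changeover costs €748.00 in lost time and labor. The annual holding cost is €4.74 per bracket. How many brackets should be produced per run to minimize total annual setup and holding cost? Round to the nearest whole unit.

Annual demand D = 110 × 260 = 28,600.
Production build-up factor (1 − d/p) = 1 − 110/574 = 0.8084.
Q* = √(2DS / (H(1 − d/p))) = √(2 × 28,600 × 748 / (4.74 × 0.8084)).
= √(42,785,600 / 3.8316) ≈ 3341.616.

Q* ≈ 3,342 brackets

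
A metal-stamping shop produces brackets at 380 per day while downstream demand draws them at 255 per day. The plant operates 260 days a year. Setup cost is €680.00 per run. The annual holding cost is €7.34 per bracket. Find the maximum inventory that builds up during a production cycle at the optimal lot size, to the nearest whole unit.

Annual demand D = 255 × 260 = 66,300.
Production build-up factor (1 − d/p) = 1 − 255/380 = 0.3289.
Q* = √(2DS / (H(1 − d/p))) = √(2 × 66,300 × 680 / (7.34 × 0.3289)).
= √(90,168,000 / 2.4145) ≈ 6111.038.
Maximum inventory = Q*(1 − d/p) = 6111.038 × 0.3289 ≈ 2010.210.

I_max ≈ 2,010 brackets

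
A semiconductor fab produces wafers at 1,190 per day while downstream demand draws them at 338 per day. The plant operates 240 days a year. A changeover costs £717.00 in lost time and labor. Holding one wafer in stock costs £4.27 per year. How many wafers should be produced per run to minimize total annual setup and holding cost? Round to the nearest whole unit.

Annual demand D = 338 × 240 = 81,120.
Production build-up factor (1 − d/p) = 1 − 338/1,190 = 0.7160.
Q* = √(2DS / (H(1 − d/p))) = √(2 × 81,120 × 717 / (4.27 × 0.7160)).
= √(116,326,080 / 3.0572) ≈ 6168.482.

Q* ≈ 6,168 wafers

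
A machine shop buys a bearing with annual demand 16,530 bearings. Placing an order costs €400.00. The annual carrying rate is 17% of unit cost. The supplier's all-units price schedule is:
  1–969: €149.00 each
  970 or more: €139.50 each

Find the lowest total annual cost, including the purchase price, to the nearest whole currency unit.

Holding cost per unit per year at price C is H = 0.17·C.
Evaluate total cost at each tier's feasible EOQ or, if the EOQ is below the tier, at the tier's minimum quantity.
EOQ at €149.00 = 722.5 (feasible in tier 1): TC = 16,530×€149.00 + (16,530/722.5)×400 + (722.5/2)×0.17×€149.00 = €2,481,272.02.
EOQ at €139.50 = 746.7 < 970, so use break Q=970: TC = 16,530×€139.50 + (16,530/970.0)×400 + (970.0/2)×0.17×€139.50 = €2,324,253.27.
Lowest total cost among the candidates is at Q = 970.0.

TC* ≈ €2,324,253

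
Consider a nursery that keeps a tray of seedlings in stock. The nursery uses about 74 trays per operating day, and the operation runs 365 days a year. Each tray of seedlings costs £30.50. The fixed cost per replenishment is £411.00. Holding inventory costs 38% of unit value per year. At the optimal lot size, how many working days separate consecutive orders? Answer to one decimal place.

T ≈ 18.7 days

Annual demand D = 74 × 365 = 27,010.
Holding cost H = 0.38 × £30.50 = £11.5900 per unit per year.
Q* = √(2DS/H) = √(2 × 27,010 × 411 / 11.59) ≈ 1384.06.
Cycle time = Q*/D × 365 = 1384.06 / 27,010 × 365 ≈ 18.704 days.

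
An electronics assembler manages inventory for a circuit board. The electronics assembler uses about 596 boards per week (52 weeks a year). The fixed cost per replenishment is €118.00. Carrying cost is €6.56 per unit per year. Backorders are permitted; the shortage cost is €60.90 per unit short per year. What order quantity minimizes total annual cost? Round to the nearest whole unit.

Annual demand D = 596 × 52 = 30,992.
With planned backorders, Q* = √(2DS/H) · √((H+B)/B).
√(2DS/H) = √(2 × 30,992 × 118 / 6.56) = 1055.915.
√((H+B)/B) = √((6.56+60.9)/60.9) = 1.0525.
Q* ≈ 1111.331.

Q* ≈ 1,111 boards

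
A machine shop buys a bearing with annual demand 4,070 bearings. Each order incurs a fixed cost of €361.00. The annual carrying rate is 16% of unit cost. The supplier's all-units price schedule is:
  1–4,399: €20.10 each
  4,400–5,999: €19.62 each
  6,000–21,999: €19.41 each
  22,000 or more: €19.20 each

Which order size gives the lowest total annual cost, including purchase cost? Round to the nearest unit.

Holding cost per unit per year at price C is H = 0.16·C.
Evaluate total cost at each tier's feasible EOQ or, if the EOQ is below the tier, at the tier's minimum quantity.
EOQ at €20.10 = 955.9 (feasible in tier 1): TC = 4,070×€20.10 + (4,070/955.9)×361 + (955.9/2)×0.16×€20.10 = €84,881.14.
EOQ at €19.62 = 967.5 < 4400, so use break Q=4400: TC = 4,070×€19.62 + (4,070/4400.0)×361 + (4400.0/2)×0.16×€19.62 = €87,093.57.
EOQ at €19.41 = 972.7 < 6000, so use break Q=6000: TC = 4,070×€19.41 + (4,070/6000.0)×361 + (6000.0/2)×0.16×€19.41 = €88,560.38.
EOQ at €19.20 = 978.0 < 22000, so use break Q=22000: TC = 4,070×€19.20 + (4,070/22000.0)×361 + (22000.0/2)×0.16×€19.20 = €112,002.79.
Lowest total cost is €84,881.14 at Q = 955.9.

Q* ≈ 956 bearings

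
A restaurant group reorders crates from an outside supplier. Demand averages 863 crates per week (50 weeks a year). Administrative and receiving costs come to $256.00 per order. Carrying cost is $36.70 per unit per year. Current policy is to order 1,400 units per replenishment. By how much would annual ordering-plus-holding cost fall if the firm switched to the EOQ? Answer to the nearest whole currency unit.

Annual demand D = 863 × 50 = 43,150.
EOQ = √(2DS/H) = √(2 × 43,150 × 256 / 36.7) ≈ 775.88.
Cost at Q* = (D/Q*)S + (Q*/2)H = √(2DSH) ≈ $28,474.65.
Cost at Q = 1,400: (43,150/1,400)×256 + (1,400/2)×36.7 = $7,890.29 + $25,690.00 = $33,580.29.
Excess = $33,580.29 − $28,474.65 = $5,105.63.

Extra cost ≈ $5,106 per year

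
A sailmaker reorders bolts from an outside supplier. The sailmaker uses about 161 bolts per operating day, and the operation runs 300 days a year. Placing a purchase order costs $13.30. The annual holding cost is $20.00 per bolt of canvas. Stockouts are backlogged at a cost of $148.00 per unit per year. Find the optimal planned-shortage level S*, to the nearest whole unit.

Annual demand D = 161 × 300 = 48,300.
With planned backorders, Q* = √(2DS/H) · √((H+B)/B).
√(2DS/H) = √(2 × 48,300 × 13.3 / 20) = 253.454.
√((H+B)/B) = √((20+148)/148) = 1.0654.
Q* ≈ 270.037.
S* = Q* · H/(H+B) = 270.037 × 20/168 ≈ 32.147.

S* ≈ 32 bolts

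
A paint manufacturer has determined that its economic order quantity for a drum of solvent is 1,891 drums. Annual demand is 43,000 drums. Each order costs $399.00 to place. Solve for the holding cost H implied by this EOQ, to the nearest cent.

The basic EOQ model gives Q* = √(2DS/H); rearrange for the unknown.
From Q* = √(2DS/H): H = 2DS / Q*² = 2 × 43,000 × 399 / 1,891² = 9.5960.

H ≈ $9.60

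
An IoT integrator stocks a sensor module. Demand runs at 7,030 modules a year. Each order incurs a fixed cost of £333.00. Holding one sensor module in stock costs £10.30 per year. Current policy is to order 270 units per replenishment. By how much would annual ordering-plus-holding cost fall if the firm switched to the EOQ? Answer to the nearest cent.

Extra cost ≈ £3,116.45 per year

EOQ = √(2DS/H) = √(2 × 7,030 × 333 / 10.3) ≈ 674.21.
Cost at Q* = (D/Q*)S + (Q*/2)H = √(2DSH) ≈ £6,944.38.
Cost at Q = 270: (7,030/270)×333 + (270/2)×10.3 = £8,670.33 + £1,390.50 = £10,060.83.
Excess = £10,060.83 − £6,944.38 = £3,116.45.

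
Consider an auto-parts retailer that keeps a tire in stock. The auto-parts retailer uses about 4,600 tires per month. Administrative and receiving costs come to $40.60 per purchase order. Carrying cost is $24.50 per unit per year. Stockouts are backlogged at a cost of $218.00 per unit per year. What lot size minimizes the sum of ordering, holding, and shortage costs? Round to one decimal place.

Annual demand D = 4,600 × 12 = 55,200.
With planned backorders, Q* = √(2DS/H) · √((H+B)/B).
√(2DS/H) = √(2 × 55,200 × 40.6 / 24.5) = 427.725.
√((H+B)/B) = √((24.5+218)/218) = 1.0547.
Q* ≈ 451.120.

Q* ≈ 451.1 tires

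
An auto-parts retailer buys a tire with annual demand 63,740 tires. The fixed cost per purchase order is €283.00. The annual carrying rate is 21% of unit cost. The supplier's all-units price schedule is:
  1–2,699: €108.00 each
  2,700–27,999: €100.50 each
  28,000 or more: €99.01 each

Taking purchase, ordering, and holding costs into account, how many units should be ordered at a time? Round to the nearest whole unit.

Q* ≈ 2,700 tires

Holding cost per unit per year at price C is H = 0.21·C.
For each price level, check whether its EOQ is feasible; otherwise the best quantity at that price is the breakpoint.
EOQ at €108.00 = 1261.2 (feasible in tier 1): TC = 63,740×€108.00 + (63,740/1261.2)×283 + (1261.2/2)×0.21×€108.00 = €6,912,524.59.
EOQ at €100.50 = 1307.4 < 2700, so use break Q=2700: TC = 63,740×€100.50 + (63,740/2700.0)×283 + (2700.0/2)×0.21×€100.50 = €6,441,042.65.
EOQ at €99.01 = 1317.2 < 28000, so use break Q=28000: TC = 63,740×€99.01 + (63,740/28000.0)×283 + (28000.0/2)×0.21×€99.01 = €6,602,631.03.
Lowest total cost is €6,441,042.65 at Q = 2700.0.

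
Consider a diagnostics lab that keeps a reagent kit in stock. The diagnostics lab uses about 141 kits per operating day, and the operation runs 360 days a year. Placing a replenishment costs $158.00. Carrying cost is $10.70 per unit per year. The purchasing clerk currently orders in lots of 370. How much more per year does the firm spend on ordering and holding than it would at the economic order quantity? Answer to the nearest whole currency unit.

Annual demand D = 141 × 360 = 50,760.
EOQ = √(2DS/H) = √(2 × 50,760 × 158 / 10.7) ≈ 1224.37.
Cost at Q* = (D/Q*)S + (Q*/2)H = √(2DSH) ≈ $13,100.75.
Cost at Q = 370: (50,760/370)×158 + (370/2)×10.7 = $21,675.89 + $1,979.50 = $23,655.39.
Excess = $23,655.39 − $13,100.75 = $10,554.64.

Extra cost ≈ $10,555 per year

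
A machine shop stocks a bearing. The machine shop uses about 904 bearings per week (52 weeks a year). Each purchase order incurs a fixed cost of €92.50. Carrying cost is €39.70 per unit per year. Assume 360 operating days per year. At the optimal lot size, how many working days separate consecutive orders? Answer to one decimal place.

T ≈ 3.6 days

Annual demand D = 904 × 52 = 47,008.
The optimal lot size = √(2DS/H) = √(2 × 47,008 × 92.5 / 39.7) ≈ 468.03.
Cycle time = Q*/D × 360 = 468.03 / 47,008 × 360 ≈ 3.584 days.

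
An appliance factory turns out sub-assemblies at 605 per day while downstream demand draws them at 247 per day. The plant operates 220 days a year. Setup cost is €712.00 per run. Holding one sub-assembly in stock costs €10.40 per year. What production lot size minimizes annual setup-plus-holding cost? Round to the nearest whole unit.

Annual demand D = 247 × 220 = 54,340.
Production build-up factor (1 − d/p) = 1 − 247/605 = 0.5917.
Q* = √(2DS / (H(1 − d/p))) = √(2 × 54,340 × 712 / (10.4 × 0.5917)).
= √(77,380,160 / 6.154) ≈ 3545.964.

Q* ≈ 3,546 sub-assemblies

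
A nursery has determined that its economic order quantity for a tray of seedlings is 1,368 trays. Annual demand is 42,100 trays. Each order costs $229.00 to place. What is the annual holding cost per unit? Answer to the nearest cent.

H ≈ $10.30

Squaring Q* = √(2DS/H) gives Q*² = 2DS/H.
From Q* = √(2DS/H): H = 2DS / Q*² = 2 × 42,100 × 229 / 1,368² = 10.3033.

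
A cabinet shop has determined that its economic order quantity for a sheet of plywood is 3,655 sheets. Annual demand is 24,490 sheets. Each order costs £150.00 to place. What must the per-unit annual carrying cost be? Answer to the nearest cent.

Invert the EOQ relation Q*² = 2DS/H.
From Q* = √(2DS/H): H = 2DS / Q*² = 2 × 24,490 × 150 / 3,655² = 0.5500.

H ≈ £0.55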